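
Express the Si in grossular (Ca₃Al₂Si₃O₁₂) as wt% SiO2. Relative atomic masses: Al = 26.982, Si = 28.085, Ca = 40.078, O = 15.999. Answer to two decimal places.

40.02 wt%

Molar mass of Ca₃Al₂Si₃O₁₂ = 3·40.078 + 2·26.982 + 3·28.085 + 12·15.999 = 450.441 g/mol.
Each formula unit contains 3 Si, equivalent to 3/1 = 3.0000 mol SiO2.
M(SiO2) = 1×28.085 + 2×15.999 = 60.083 g/mol.
Mass of SiO2 per formula unit = 3.0000 × 60.083 = 180.249 g.
SiO2 wt% = 180.249 / 450.441 × 100 = 40.02%.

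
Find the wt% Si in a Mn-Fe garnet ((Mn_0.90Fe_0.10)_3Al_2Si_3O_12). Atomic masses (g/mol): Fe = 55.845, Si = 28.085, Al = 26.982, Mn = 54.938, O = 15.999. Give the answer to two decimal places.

Molar mass of (Mn_0.90Fe_0.10)_3Al_2Si_3O_12: 2.70*54.938 + 0.30*55.845 + 2*26.982 + 3*28.085 + 12*15.999 = 495.293 g/mol.
Mass of Si per formula unit: 3 × 28.085 = 84.255 g.
Weight fraction Si = 84.255 / 495.293 = 0.1701.

17.01 weight percent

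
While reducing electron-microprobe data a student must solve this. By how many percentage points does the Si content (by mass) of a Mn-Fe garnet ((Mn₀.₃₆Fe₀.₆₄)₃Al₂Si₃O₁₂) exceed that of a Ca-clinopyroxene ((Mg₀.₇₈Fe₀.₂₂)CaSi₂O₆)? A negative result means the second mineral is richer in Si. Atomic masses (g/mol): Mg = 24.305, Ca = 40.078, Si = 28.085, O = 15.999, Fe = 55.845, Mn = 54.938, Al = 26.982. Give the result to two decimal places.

M((Mn₀.₃₆Fe₀.₆₄)₃Al₂Si₃O₁₂) = 496.762 g/mol, so wt% Si = 84.255/496.762 × 100 = 16.96%.
M((Mg₀.₇₈Fe₀.₂₂)CaSi₂O₆) = 223.486 g/mol, so wt% Si = 56.170/223.486 × 100 = 25.13%.
16.96 − 25.13 = -8.17 pp.

-8.17 percentage points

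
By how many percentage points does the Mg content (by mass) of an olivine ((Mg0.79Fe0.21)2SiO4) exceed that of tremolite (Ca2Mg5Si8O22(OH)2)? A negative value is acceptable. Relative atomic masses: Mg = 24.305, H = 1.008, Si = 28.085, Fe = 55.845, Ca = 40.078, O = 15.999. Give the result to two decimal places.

Mg in (Mg0.79Fe0.21)2SiO4: molar mass 153.938 g/mol; 1.58×24.305 = 38.402 g → 24.95 wt%.
Mg in Ca2Mg5Si8O22(OH)2: molar mass 812.353 g/mol; 5×24.305 = 121.525 g → 14.96 wt%.
Difference = 24.95 − 14.96 = 9.99 percentage points.

9.99 percentage points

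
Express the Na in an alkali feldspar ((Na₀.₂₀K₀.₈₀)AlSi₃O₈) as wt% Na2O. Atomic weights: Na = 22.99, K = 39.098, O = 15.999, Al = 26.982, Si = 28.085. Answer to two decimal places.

Molar mass of (Na₀.₂₀K₀.₈₀)AlSi₃O₈ = 0.20×22.99 + 0.80×39.098 + 1×26.982 + 3×28.085 + 8×15.999 = 275.105 g/mol.
Each formula unit contains 0.20 Na, equivalent to 0.20/2 = 0.1000 mol Na2O.
M(Na2O) = 2×22.99 + 1×15.999 = 61.979 g/mol.
Mass of Na2O per formula unit = 0.1000 × 61.979 = 6.198 g.
Na2O wt% = 6.198 / 275.105 × 100 = 2.25%.

2.25 wt%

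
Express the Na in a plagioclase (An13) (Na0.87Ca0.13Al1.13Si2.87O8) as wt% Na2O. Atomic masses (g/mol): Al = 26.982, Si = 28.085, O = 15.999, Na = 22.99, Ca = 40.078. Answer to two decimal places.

Molar mass of Na0.87Ca0.13Al1.13Si2.87O8 = 0.87·22.99 + 0.13·40.078 + 1.13·26.982 + 2.87·28.085 + 8·15.999 = 264.297 g/mol.
Each formula unit contains 0.87 Na, equivalent to 0.87/2 = 0.4350 mol Na2O.
M(Na2O) = 2×22.99 + 1×15.999 = 61.979 g/mol.
Mass of Na2O per formula unit = 0.4350 × 61.979 = 26.961 g.
Na2O wt% = 26.961 / 264.297 × 100 = 10.20%.

10.20 wt%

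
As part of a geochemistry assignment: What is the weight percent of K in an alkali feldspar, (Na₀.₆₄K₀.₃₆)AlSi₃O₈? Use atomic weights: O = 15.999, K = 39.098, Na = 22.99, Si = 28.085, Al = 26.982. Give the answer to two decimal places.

5.25 wt%

Molar mass of (Na₀.₆₄K₀.₃₆)AlSi₃O₈: 0.64·22.99 + 0.36·39.098 + 1·26.982 + 3·28.085 + 8·15.999 = 268.018 g/mol.
Mass of K per formula unit: 0.36 × 39.098 = 14.075 g.
Weight fraction K = 14.075 / 268.018 = 0.0525.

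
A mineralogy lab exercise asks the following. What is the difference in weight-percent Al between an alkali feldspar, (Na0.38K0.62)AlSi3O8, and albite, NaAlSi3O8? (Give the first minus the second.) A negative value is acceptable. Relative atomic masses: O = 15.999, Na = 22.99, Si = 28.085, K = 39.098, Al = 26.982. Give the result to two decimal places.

-0.38 percentage points

Al in (Na0.38K0.62)AlSi3O8: molar mass 272.206 g/mol; 1×26.982 = 26.982 g → 9.91 wt%.
Al in NaAlSi3O8: molar mass 262.219 g/mol; 1×26.982 = 26.982 g → 10.29 wt%.
Difference = 9.91 − 10.29 = -0.38 percentage points.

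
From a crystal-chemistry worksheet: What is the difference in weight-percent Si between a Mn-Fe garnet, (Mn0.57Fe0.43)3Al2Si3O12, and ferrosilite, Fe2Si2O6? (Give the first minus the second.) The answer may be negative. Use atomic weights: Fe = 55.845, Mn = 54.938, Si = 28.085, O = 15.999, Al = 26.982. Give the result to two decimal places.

M((Mn0.57Fe0.43)3Al2Si3O12) = 496.191 g/mol, so wt% Si = 84.255/496.191 × 100 = 16.98%.
M(Fe2Si2O6) = 263.854 g/mol, so wt% Si = 56.170/263.854 × 100 = 21.29%.
16.98 − 21.29 = -4.31 pp.

-4.31 percentage points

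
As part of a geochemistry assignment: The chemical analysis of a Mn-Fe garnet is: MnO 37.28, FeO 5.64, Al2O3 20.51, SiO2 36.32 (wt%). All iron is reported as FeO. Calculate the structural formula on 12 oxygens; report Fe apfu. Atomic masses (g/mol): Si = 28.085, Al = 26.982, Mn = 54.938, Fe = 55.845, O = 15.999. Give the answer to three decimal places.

MnO (M=70.937): mol = 0.52554; Mn = 0.52554, O = 0.52554.
FeO (M=71.844): mol = 0.07850; Fe = 0.07850, O = 0.07850.
Al2O3 (M=101.961): mol = 0.20116; Al = 0.40232, O = 0.60348.
SiO2 (M=60.083): mol = 0.60450; Si = 0.60450, O = 1.20900.
ΣO = 2.41652; factor = 12/ΣO = 4.96582.
Fe apfu = 0.07850 × 4.96582 = 0.390.

0.390 Fe apfu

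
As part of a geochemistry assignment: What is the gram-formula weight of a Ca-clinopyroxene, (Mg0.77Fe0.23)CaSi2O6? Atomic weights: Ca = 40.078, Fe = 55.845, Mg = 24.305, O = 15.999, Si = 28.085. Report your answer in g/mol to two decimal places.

The formula mass is the sum 0.77·24.305 + 0.23·55.845 + 1·40.078 + 2·28.085 + 6·15.999.

223.80 g/mol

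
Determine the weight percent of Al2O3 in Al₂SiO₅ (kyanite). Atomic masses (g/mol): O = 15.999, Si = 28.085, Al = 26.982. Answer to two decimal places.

M(Al₂SiO₅) = 162.044 g/mol; M(Al2O3) = 101.961 g/mol.
Moles Al2O3 per formula unit = 2 Al ÷ 2 = 1.0000.
Al2O3 fraction = (1.0000 × 101.961) / 162.044 = 101.961/162.044 = 0.6292.

62.92 wt%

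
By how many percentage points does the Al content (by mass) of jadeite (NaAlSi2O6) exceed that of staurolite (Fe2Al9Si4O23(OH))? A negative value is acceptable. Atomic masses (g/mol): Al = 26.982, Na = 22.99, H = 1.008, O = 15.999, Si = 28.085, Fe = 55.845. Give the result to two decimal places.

First mineral: 26.982 g Al in 202.136 g formula = 13.35 wt% Al.
Second mineral: 242.838 g Al in 851.852 g formula = 28.51 wt% Al.
13.35% − 28.51% gives a difference of -15.16 percentage points.

-15.16 percentage points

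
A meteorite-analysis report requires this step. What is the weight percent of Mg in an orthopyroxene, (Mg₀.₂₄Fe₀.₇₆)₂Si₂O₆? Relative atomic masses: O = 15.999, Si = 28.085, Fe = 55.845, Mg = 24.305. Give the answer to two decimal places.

Molar mass of (Mg₀.₂₄Fe₀.₇₆)₂Si₂O₆: 0.48×24.305 + 1.52×55.845 + 2×28.085 + 6×15.999 = 248.715 g/mol.
Mass of Mg per formula unit: 0.48 × 24.305 = 11.666 g.
Weight fraction Mg = 11.666 / 248.715 = 0.0469.

4.69 mass %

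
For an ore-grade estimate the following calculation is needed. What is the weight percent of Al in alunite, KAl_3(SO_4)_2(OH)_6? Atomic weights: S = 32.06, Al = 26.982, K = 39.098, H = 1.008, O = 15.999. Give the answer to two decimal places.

Molar mass of KAl_3(SO_4)_2(OH)_6: 1·39.098 + 3·26.982 + 2·32.06 + 14·15.999 + 6·1.008 = 414.198 g/mol.
Mass of Al per formula unit: 3 × 26.982 = 80.946 g.
Weight fraction Al = 80.946 / 414.198 = 0.1954.

19.54 weight percent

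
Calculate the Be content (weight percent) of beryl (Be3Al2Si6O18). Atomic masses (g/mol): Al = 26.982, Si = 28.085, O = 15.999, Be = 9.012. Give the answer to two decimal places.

M(Be3Al2Si6O18) = 537.492 g/mol.
Be contributes 3 × 9.012 = 27.036 g per mole.
27.036/537.492 = 0.0503 → 5.03%.

5.03 weight percent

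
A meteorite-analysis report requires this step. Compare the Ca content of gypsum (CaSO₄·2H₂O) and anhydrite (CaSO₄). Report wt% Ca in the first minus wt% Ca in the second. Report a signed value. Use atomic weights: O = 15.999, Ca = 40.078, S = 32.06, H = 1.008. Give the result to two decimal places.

-6.16 percentage points

M(CaSO₄·2H₂O) = 172.164 g/mol, so wt% Ca = 40.078/172.164 × 100 = 23.28%.
M(CaSO₄) = 136.134 g/mol, so wt% Ca = 40.078/136.134 × 100 = 29.44%.
23.28 − 29.44 = -6.16 pp.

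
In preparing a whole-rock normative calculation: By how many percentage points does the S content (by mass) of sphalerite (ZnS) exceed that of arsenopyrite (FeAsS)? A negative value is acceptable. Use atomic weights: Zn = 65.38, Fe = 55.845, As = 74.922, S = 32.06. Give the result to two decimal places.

13.21 percentage points

First mineral: 32.060 g S in 97.440 g formula = 32.90 wt% S.
Second mineral: 32.060 g S in 162.827 g formula = 19.69 wt% S.
32.90% − 19.69% gives a difference of 13.21 percentage points.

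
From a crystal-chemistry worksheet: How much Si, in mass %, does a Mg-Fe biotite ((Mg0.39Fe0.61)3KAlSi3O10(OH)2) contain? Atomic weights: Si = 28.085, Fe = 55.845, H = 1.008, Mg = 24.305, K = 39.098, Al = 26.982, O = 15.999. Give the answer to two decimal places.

17.74 mass %

Formula mass = 1.17·24.305 + 1.83·55.845 + 1·39.098 + 1·26.982 + 3·28.085 + 12·15.999 + 2·1.008 = 474.972 g/mol, of which 84.255 g is Si.
So Si makes up 84.255/474.972 = 0.1774 of the mass, i.e. 17.74%.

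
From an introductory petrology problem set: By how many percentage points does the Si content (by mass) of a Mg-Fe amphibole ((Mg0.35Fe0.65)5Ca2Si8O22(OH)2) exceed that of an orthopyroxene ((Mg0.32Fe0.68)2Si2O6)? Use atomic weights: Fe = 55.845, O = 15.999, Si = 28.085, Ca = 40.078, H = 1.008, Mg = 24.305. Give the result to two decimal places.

Si in (Mg0.35Fe0.65)5Ca2Si8O22(OH)2: molar mass 914.858 g/mol; 8×28.085 = 224.680 g → 24.56 wt%.
Si in (Mg0.32Fe0.68)2Si2O6: molar mass 243.668 g/mol; 2×28.085 = 56.170 g → 23.05 wt%.
Difference = 24.56 − 23.05 = 1.51 percentage points.

1.51 percentage points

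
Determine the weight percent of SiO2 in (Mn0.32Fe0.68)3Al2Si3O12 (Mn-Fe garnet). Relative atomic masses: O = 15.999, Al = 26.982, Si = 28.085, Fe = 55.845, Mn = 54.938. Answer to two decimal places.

36.28 wt%

Molar mass of (Mn0.32Fe0.68)3Al2Si3O12 = 0.96×54.938 + 2.04×55.845 + 2×26.982 + 3×28.085 + 12×15.999 = 496.871 g/mol.
Each formula unit contains 3 Si, equivalent to 3/1 = 3.0000 mol SiO2.
M(SiO2) = 1×28.085 + 2×15.999 = 60.083 g/mol.
Mass of SiO2 per formula unit = 3.0000 × 60.083 = 180.249 g.
SiO2 wt% = 180.249 / 496.871 × 100 = 36.28%.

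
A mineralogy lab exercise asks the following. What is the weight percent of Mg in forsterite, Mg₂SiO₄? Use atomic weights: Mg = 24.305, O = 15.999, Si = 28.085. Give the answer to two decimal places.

34.55 wt%

M(Mg₂SiO₄) = 140.691 g/mol.
Mg contributes 2 × 24.305 = 48.610 g per mole.
48.610/140.691 = 0.3455 → 34.55%.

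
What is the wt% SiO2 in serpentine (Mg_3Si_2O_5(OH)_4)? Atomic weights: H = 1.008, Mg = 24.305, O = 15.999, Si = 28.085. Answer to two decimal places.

43.36 wt%

Molar mass of Mg_3Si_2O_5(OH)_4 = 3·24.305 + 2·28.085 + 9·15.999 + 4·1.008 = 277.108 g/mol.
Each formula unit contains 2 Si, equivalent to 2/1 = 2.0000 mol SiO2.
M(SiO2) = 1×28.085 + 2×15.999 = 60.083 g/mol.
Mass of SiO2 per formula unit = 2.0000 × 60.083 = 120.166 g.
SiO2 wt% = 120.166 / 277.108 × 100 = 43.36%.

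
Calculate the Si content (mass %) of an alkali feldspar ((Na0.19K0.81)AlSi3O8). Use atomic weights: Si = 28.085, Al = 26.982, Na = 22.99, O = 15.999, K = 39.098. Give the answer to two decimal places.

M((Na0.19K0.81)AlSi3O8) = 275.266 g/mol.
Si contributes 3 × 28.085 = 84.255 g per mole.
84.255/275.266 = 0.3061 → 30.61%.

30.61 mass %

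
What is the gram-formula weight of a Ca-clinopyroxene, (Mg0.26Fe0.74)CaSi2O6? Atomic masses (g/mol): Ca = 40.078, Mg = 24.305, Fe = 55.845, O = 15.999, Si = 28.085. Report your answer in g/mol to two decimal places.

M = 0.26×24.305 + 0.74×55.845 + 1×40.078 + 2×28.085 + 6×15.999

239.89 g/mol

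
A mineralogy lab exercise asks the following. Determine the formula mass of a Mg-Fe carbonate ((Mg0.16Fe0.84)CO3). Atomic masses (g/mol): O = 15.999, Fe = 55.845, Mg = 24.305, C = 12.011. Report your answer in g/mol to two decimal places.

The formula mass is the sum 0.16×24.305 + 0.84×55.845 + 1×12.011 + 3×15.999.

110.81 g/mol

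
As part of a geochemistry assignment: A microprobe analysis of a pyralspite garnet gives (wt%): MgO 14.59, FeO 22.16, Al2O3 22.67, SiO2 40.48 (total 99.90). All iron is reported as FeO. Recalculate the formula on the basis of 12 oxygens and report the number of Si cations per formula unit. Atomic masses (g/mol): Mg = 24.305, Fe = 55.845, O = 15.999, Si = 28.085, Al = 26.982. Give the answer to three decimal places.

MgO (M=40.304): mol = 0.36200; Mg = 0.36200, O = 0.36200.
FeO (M=71.844): mol = 0.30845; Fe = 0.30845, O = 0.30845.
Al2O3 (M=101.961): mol = 0.22234; Al = 0.44468, O = 0.66702.
SiO2 (M=60.083): mol = 0.67373; Si = 0.67373, O = 1.34746.
ΣO = 2.68493; factor = 12/ΣO = 4.46939.
Si apfu = 0.67373 × 4.46939 = 3.011.

3.011 Si apfu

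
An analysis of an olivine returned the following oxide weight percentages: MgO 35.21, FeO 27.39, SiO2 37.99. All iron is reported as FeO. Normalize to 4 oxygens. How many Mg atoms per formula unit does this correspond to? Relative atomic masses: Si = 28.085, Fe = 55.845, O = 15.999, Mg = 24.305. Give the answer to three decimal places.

1.387 Mg apfu

MgO: 35.21/40.304 = 0.87361 mol → 0.87361 mol Mg, 0.87361 mol O.
FeO: 27.39/71.844 = 0.38124 mol → 0.38124 mol Fe, 0.38124 mol O.
SiO2: 37.99/60.083 = 0.63229 mol → 0.63229 mol Si, 1.26458 mol O.
Total oxygen = 2.51943 mol. Normalization factor = 4/2.51943 = 1.58766.
Mg per 4 O = 0.87361 × 1.58766 = 1.387.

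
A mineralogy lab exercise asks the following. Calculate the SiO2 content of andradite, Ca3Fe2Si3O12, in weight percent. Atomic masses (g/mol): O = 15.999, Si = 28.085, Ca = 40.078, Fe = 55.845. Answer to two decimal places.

35.47 wt%

Molar mass of Ca3Fe2Si3O12 = 3*40.078 + 2*55.845 + 3*28.085 + 12*15.999 = 508.167 g/mol.
Each formula unit contains 3 Si, equivalent to 3/1 = 3.0000 mol SiO2.
M(SiO2) = 1×28.085 + 2×15.999 = 60.083 g/mol.
Mass of SiO2 per formula unit = 3.0000 × 60.083 = 180.249 g.
SiO2 wt% = 180.249 / 508.167 × 100 = 35.47%.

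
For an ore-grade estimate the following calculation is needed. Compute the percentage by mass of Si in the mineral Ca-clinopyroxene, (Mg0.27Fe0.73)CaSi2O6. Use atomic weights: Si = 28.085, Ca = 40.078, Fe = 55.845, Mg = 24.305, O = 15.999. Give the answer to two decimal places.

Formula mass = 0.27×24.305 + 0.73×55.845 + 1×40.078 + 2×28.085 + 6×15.999 = 239.571 g/mol, of which 56.170 g is Si.
So Si makes up 56.170/239.571 = 0.2345 of the mass, i.e. 23.45%.

23.45 wt%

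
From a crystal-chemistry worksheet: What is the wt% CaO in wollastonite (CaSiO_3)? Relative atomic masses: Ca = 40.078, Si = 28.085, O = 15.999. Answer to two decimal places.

48.28 wt%

Molar mass of CaSiO_3 = 1*40.078 + 1*28.085 + 3*15.999 = 116.160 g/mol.
Each formula unit contains 1 Ca, equivalent to 1/1 = 1.0000 mol CaO.
M(CaO) = 1×40.078 + 1×15.999 = 56.077 g/mol.
Mass of CaO per formula unit = 1.0000 × 56.077 = 56.077 g.
CaO wt% = 56.077 / 116.160 × 100 = 48.28%.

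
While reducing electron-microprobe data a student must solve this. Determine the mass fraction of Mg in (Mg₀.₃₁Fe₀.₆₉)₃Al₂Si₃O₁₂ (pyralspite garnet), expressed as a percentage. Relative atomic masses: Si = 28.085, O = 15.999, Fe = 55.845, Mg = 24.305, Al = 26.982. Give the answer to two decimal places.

4.83 mass %

M((Mg₀.₃₁Fe₀.₆₉)₃Al₂Si₃O₁₂) = 468.410 g/mol.
Mg contributes 0.93 × 24.305 = 22.604 g per mole.
22.604/468.410 = 0.0483 → 4.83%.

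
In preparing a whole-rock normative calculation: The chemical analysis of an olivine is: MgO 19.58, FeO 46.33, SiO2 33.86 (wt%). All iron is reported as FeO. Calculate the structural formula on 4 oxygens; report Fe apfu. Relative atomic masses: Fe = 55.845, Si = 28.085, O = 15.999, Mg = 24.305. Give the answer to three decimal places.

1.142 Fe apfu

19.58 wt% MgO ÷ 40.304 g/mol = 0.48581 mol, giving 0.48581 Mg and 0.48581 O.
46.33 wt% FeO ÷ 71.844 g/mol = 0.64487 mol, giving 0.64487 Fe and 0.64487 O.
33.86 wt% SiO2 ÷ 60.083 g/mol = 0.56355 mol, giving 0.56355 Si and 1.12710 O.
Oxygen sums to 2.25778; scaling by 4/2.25778 = 1.77165 puts the formula on 4 O.
Fe: 0.64487 × 1.77165 = 1.142 atoms per formula unit.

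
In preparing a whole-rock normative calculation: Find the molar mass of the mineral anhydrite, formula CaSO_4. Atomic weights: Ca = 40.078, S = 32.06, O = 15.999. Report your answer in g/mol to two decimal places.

136.13 g/mol

The formula mass is the sum 1×40.078 + 1×32.06 + 4×15.999.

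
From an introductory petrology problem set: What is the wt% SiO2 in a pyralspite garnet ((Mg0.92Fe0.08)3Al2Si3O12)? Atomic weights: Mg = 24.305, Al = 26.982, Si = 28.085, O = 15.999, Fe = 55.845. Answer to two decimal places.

43.89 wt%

M((Mg0.92Fe0.08)3Al2Si3O12) = 410.692 g/mol; M(SiO2) = 60.083 g/mol.
Moles SiO2 per formula unit = 3 Si ÷ 1 = 3.0000.
SiO2 fraction = (3.0000 × 60.083) / 410.692 = 180.249/410.692 = 0.4389.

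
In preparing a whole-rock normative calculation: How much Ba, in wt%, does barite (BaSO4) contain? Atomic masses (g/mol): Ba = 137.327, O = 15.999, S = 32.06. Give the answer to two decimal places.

58.84 wt%

Formula mass = 1*137.327 + 1*32.06 + 4*15.999 = 233.383 g/mol, of which 137.327 g is Ba.
So Ba makes up 137.327/233.383 = 0.5884 of the mass, i.e. 58.84%.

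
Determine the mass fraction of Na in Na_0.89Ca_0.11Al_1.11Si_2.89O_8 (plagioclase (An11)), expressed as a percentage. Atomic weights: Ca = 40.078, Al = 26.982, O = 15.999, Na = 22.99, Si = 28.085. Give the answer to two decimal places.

Formula mass = 0.89×22.99 + 0.11×40.078 + 1.11×26.982 + 2.89×28.085 + 8×15.999 = 263.977 g/mol, of which 20.461 g is Na.
So Na makes up 20.461/263.977 = 0.0775 of the mass, i.e. 7.75%.

7.75 mass %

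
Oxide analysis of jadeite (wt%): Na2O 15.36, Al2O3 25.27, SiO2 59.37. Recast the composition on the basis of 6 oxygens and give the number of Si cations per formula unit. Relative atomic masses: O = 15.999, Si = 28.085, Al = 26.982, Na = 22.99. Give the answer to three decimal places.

15.36 wt% Na2O ÷ 61.979 g/mol = 0.24783 mol, giving 0.49566 Na and 0.24783 O.
25.27 wt% Al2O3 ÷ 101.961 g/mol = 0.24784 mol, giving 0.49568 Al and 0.74352 O.
59.37 wt% SiO2 ÷ 60.083 g/mol = 0.98813 mol, giving 0.98813 Si and 1.97626 O.
Oxygen sums to 2.96761; scaling by 6/2.96761 = 2.02183 puts the formula on 6 O.
Si: 0.98813 × 2.02183 = 1.998 atoms per formula unit.

1.998 Si apfu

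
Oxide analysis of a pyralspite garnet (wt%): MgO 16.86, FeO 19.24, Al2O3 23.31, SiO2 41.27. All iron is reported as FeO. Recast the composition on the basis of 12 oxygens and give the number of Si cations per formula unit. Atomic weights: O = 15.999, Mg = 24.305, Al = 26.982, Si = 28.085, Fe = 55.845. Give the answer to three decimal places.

3.002 Si apfu

MgO: 16.86/40.304 = 0.41832 mol → 0.41832 mol Mg, 0.41832 mol O.
FeO: 19.24/71.844 = 0.26780 mol → 0.26780 mol Fe, 0.26780 mol O.
Al2O3: 23.31/101.961 = 0.22862 mol → 0.45724 mol Al, 0.68586 mol O.
SiO2: 41.27/60.083 = 0.68688 mol → 0.68688 mol Si, 1.37376 mol O.
Total oxygen = 2.74574 mol. Normalization factor = 12/2.74574 = 4.37041.
Si per 12 O = 0.68688 × 4.37041 = 3.002.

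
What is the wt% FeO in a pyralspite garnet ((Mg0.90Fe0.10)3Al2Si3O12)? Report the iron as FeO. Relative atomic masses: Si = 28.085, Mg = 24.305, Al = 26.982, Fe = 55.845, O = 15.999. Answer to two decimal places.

Formula mass = 412.584 g/mol.
0.30 Fe → 0.3000 mol FeO per formula unit; M(FeO) = 71.844, so FeO mass = 21.553 g.
21.553/412.584 × 100 = 5.22 wt%.

5.22 wt%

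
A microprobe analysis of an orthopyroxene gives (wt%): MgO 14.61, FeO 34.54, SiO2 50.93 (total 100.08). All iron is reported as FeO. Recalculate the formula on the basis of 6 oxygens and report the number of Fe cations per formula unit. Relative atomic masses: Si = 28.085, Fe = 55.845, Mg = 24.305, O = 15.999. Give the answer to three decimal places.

MgO (M=40.304): mol = 0.36250; Mg = 0.36250, O = 0.36250.
FeO (M=71.844): mol = 0.48076; Fe = 0.48076, O = 0.48076.
SiO2 (M=60.083): mol = 0.84766; Si = 0.84766, O = 1.69532.
ΣO = 2.53858; factor = 6/ΣO = 2.36353.
Fe apfu = 0.48076 × 2.36353 = 1.136.

1.136 Fe apfu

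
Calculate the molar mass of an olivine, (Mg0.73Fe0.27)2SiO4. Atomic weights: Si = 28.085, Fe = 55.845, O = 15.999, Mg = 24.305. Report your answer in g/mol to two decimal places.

Mg: 1.46 × 24.305 = 35.4853
Fe: 0.54 × 55.845 = 30.1563
Si: 1 × 28.085 = 28.0850
O: 4 × 15.999 = 63.9960
Summing the contributions gives the formula mass.

157.72 g/mol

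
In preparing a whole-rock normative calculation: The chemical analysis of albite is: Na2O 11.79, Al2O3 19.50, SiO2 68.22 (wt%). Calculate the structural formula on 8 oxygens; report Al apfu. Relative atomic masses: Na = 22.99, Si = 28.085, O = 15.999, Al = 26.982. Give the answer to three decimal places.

1.008 Al apfu

Na2O: 11.79/61.979 = 0.19023 mol → 0.38046 mol Na, 0.19023 mol O.
Al2O3: 19.50/101.961 = 0.19125 mol → 0.38250 mol Al, 0.57375 mol O.
SiO2: 68.22/60.083 = 1.13543 mol → 1.13543 mol Si, 2.27086 mol O.
Total oxygen = 3.03484 mol. Normalization factor = 8/3.03484 = 2.63605.
Al per 8 O = 0.38250 × 2.63605 = 1.008.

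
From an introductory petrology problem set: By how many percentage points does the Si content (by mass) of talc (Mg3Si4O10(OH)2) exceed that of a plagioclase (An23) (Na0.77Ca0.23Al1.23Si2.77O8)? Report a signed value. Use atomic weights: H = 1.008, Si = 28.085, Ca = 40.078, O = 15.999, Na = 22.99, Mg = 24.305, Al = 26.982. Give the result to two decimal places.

0.36 percentage points

Si in Mg3Si4O10(OH)2: molar mass 379.259 g/mol; 4×28.085 = 112.340 g → 29.62 wt%.
Si in Na0.77Ca0.23Al1.23Si2.77O8: molar mass 265.896 g/mol; 2.77×28.085 = 77.795 g → 29.26 wt%.
Difference = 29.62 − 29.26 = 0.36 percentage points.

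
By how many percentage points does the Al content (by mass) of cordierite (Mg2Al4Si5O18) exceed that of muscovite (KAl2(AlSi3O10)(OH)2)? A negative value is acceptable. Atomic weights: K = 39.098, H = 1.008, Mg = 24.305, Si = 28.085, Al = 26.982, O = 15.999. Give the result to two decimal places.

-1.87 percentage points

M(Mg2Al4Si5O18) = 584.945 g/mol, so wt% Al = 107.928/584.945 × 100 = 18.45%.
M(KAl2(AlSi3O10)(OH)2) = 398.303 g/mol, so wt% Al = 80.946/398.303 × 100 = 20.32%.
18.45 − 20.32 = -1.87 pp.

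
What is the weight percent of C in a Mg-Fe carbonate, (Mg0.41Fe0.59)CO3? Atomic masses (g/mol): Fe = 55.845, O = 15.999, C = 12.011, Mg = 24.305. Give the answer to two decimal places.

11.67 weight percent

Formula mass = 0.41*24.305 + 0.59*55.845 + 1*12.011 + 3*15.999 = 102.922 g/mol, of which 12.011 g is C.
So C makes up 12.011/102.922 = 0.1167 of the mass, i.e. 11.67%.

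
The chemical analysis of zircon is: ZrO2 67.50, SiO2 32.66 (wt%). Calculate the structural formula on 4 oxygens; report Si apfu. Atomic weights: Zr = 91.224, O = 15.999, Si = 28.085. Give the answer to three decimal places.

0.996 Si apfu

67.50 wt% ZrO2 ÷ 123.222 g/mol = 0.54779 mol, giving 0.54779 Zr and 1.09558 O.
32.66 wt% SiO2 ÷ 60.083 g/mol = 0.54358 mol, giving 0.54358 Si and 1.08716 O.
Oxygen sums to 2.18274; scaling by 4/2.18274 = 1.83256 puts the formula on 4 O.
Si: 0.54358 × 1.83256 = 0.996 atoms per formula unit.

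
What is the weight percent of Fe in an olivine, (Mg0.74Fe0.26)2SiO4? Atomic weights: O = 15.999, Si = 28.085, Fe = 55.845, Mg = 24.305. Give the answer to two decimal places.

Formula mass = 1.48×24.305 + 0.52×55.845 + 1×28.085 + 4×15.999 = 157.092 g/mol, of which 29.039 g is Fe.
So Fe makes up 29.039/157.092 = 0.1849 of the mass, i.e. 18.49%.

18.49 wt%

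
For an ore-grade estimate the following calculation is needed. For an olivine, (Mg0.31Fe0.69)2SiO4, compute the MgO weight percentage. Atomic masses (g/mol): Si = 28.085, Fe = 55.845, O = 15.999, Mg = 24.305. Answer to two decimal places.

M((Mg0.31Fe0.69)2SiO4) = 184.216 g/mol; M(MgO) = 40.304 g/mol.
Moles MgO per formula unit = 0.62 Mg ÷ 1 = 0.6200.
MgO fraction = (0.6200 × 40.304) / 184.216 = 24.988/184.216 = 0.1356.

13.56 wt%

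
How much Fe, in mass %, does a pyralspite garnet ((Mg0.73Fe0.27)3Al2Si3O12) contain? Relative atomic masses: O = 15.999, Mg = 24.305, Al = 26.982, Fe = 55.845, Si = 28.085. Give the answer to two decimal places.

Molar mass of (Mg0.73Fe0.27)3Al2Si3O12: 2.19*24.305 + 0.81*55.845 + 2*26.982 + 3*28.085 + 12*15.999 = 428.669 g/mol.
Mass of Fe per formula unit: 0.81 × 55.845 = 45.234 g.
Weight fraction Fe = 45.234 / 428.669 = 0.1055.

10.55 mass %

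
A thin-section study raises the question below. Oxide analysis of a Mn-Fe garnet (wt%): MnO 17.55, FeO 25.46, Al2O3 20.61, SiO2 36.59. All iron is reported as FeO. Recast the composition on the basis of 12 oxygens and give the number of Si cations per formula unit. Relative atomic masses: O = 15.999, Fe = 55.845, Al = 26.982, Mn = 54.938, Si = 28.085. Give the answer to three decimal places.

3.012 Si apfu

MnO: 17.55/70.937 = 0.24740 mol → 0.24740 mol Mn, 0.24740 mol O.
FeO: 25.46/71.844 = 0.35438 mol → 0.35438 mol Fe, 0.35438 mol O.
Al2O3: 20.61/101.961 = 0.20214 mol → 0.40428 mol Al, 0.60642 mol O.
SiO2: 36.59/60.083 = 0.60899 mol → 0.60899 mol Si, 1.21798 mol O.
Total oxygen = 2.42618 mol. Normalization factor = 12/2.42618 = 4.94605.
Si per 12 O = 0.60899 × 4.94605 = 3.012.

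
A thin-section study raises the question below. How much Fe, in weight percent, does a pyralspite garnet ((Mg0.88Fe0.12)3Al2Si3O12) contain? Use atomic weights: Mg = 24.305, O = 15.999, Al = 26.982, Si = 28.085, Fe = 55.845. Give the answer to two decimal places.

Molar mass of (Mg0.88Fe0.12)3Al2Si3O12: 2.64×24.305 + 0.36×55.845 + 2×26.982 + 3×28.085 + 12×15.999 = 414.476 g/mol.
Mass of Fe per formula unit: 0.36 × 55.845 = 20.104 g.
Weight fraction Fe = 20.104 / 414.476 = 0.0485.

4.85 weight percent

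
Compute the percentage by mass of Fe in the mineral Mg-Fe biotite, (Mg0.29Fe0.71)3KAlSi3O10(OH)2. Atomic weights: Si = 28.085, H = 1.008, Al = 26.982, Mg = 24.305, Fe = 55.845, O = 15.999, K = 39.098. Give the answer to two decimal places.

M((Mg0.29Fe0.71)3KAlSi3O10(OH)2) = 484.434 g/mol.
Fe contributes 2.13 × 55.845 = 118.950 g per mole.
118.950/484.434 = 0.2455 → 24.55%.

24.55 wt%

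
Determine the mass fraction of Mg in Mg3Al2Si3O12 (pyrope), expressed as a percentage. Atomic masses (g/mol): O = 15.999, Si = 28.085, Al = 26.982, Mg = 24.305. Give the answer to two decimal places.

Formula mass = 3*24.305 + 2*26.982 + 3*28.085 + 12*15.999 = 403.122 g/mol, of which 72.915 g is Mg.
So Mg makes up 72.915/403.122 = 0.1809 of the mass, i.e. 18.09%.

18.09 mass %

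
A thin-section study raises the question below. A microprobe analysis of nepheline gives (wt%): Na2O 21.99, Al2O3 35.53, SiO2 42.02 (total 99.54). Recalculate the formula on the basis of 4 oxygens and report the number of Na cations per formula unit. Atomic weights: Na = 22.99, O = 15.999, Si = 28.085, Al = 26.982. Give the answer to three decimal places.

Na2O (M=61.979): mol = 0.35480; Na = 0.70960, O = 0.35480.
Al2O3 (M=101.961): mol = 0.34847; Al = 0.69694, O = 1.04541.
SiO2 (M=60.083): mol = 0.69937; Si = 0.69937, O = 1.39874.
ΣO = 2.79895; factor = 4/ΣO = 1.42911.
Na apfu = 0.70960 × 1.42911 = 1.014.

1.014 Na apfu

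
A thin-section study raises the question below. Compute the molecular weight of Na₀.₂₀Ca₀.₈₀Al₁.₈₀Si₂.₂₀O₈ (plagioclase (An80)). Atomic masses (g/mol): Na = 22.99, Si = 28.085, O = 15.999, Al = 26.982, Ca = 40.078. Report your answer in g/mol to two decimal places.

Na: 0.20 × 22.99 = 4.5980
Ca: 0.80 × 40.078 = 32.0624
Al: 1.80 × 26.982 = 48.5676
Si: 2.20 × 28.085 = 61.7870
O: 8 × 15.999 = 127.9920
Summing the contributions gives the formula mass.

275.01 g/mol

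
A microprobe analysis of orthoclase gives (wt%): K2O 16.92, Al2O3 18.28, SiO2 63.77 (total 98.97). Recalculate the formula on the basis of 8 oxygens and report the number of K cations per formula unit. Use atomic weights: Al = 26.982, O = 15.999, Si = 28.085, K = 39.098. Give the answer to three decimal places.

K2O (M=94.195): mol = 0.17963; K = 0.35926, O = 0.17963.
Al2O3 (M=101.961): mol = 0.17928; Al = 0.35856, O = 0.53784.
SiO2 (M=60.083): mol = 1.06137; Si = 1.06137, O = 2.12274.
ΣO = 2.84021; factor = 8/ΣO = 2.81669.
K apfu = 0.35926 × 2.81669 = 1.012.

1.012 K apfu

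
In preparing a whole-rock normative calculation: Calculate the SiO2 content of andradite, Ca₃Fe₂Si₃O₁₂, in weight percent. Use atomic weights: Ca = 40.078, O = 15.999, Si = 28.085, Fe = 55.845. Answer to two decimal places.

35.47 wt%

Formula mass = 508.167 g/mol.
3 Si → 3.0000 mol SiO2 per formula unit; M(SiO2) = 60.083, so SiO2 mass = 180.249 g.
180.249/508.167 × 100 = 35.47 wt%.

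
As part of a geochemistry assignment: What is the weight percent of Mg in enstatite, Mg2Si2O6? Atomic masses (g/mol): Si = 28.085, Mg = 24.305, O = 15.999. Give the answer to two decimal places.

24.21 wt%

Molar mass of Mg2Si2O6: 2×24.305 + 2×28.085 + 6×15.999 = 200.774 g/mol.
Mass of Mg per formula unit: 2 × 24.305 = 48.610 g.
Weight fraction Mg = 48.610 / 200.774 = 0.2421.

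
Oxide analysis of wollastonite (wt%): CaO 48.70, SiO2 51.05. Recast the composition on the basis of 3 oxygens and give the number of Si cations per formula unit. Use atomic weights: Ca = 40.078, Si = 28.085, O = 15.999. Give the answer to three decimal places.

CaO (M=56.077): mol = 0.86845; Ca = 0.86845, O = 0.86845.
SiO2 (M=60.083): mol = 0.84966; Si = 0.84966, O = 1.69932.
ΣO = 2.56777; factor = 3/ΣO = 1.16833.
Si apfu = 0.84966 × 1.16833 = 0.993.

0.993 Si apfu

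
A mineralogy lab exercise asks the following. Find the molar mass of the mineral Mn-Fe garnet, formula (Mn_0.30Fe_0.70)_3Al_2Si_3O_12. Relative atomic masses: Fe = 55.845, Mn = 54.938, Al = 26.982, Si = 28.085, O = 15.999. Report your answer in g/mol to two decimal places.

496.93 g/mol

M = 0.90×54.938 + 2.10×55.845 + 2×26.982 + 3×28.085 + 12×15.999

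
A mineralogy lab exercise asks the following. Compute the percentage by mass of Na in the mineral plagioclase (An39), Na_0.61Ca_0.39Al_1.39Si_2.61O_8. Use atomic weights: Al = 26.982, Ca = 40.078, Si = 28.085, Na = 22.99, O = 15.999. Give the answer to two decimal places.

Molar mass of Na_0.61Ca_0.39Al_1.39Si_2.61O_8: 0.61·22.99 + 0.39·40.078 + 1.39·26.982 + 2.61·28.085 + 8·15.999 = 268.453 g/mol.
Mass of Na per formula unit: 0.61 × 22.99 = 14.024 g.
Weight fraction Na = 14.024 / 268.453 = 0.0522.

5.22 mass %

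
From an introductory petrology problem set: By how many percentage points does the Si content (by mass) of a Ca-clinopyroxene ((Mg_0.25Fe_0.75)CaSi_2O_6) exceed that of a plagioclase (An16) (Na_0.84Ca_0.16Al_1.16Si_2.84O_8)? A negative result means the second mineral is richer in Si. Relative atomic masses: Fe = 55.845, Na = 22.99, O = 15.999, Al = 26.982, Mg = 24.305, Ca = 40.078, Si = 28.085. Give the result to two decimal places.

First mineral: 56.170 g Si in 240.202 g formula = 23.38 wt% Si.
Second mineral: 79.761 g Si in 264.777 g formula = 30.12 wt% Si.
23.38% − 30.12% gives a difference of -6.74 percentage points.

-6.74 percentage points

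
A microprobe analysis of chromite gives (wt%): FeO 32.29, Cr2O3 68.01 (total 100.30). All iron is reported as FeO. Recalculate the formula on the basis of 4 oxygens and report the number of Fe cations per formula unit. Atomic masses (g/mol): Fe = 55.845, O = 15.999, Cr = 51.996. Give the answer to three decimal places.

1.003 Fe apfu

FeO (M=71.844): mol = 0.44945; Fe = 0.44945, O = 0.44945.
Cr2O3 (M=151.989): mol = 0.44747; Cr = 0.89494, O = 1.34241.
ΣO = 1.79186; factor = 4/ΣO = 2.23232.
Fe apfu = 0.44945 × 2.23232 = 1.003.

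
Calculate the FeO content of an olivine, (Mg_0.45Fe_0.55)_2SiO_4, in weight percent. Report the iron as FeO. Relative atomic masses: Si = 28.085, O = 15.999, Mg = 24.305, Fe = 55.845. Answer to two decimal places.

M((Mg_0.45Fe_0.55)_2SiO_4) = 175.385 g/mol; M(FeO) = 71.844 g/mol.
Moles FeO per formula unit = 1.10 Fe ÷ 1 = 1.1000.
FeO fraction = (1.1000 × 71.844) / 175.385 = 79.028/175.385 = 0.4506.

45.06 wt%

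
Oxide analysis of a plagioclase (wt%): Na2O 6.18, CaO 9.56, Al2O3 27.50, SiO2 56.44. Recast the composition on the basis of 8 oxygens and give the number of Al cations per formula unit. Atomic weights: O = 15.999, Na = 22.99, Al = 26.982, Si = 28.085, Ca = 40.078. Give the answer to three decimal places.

Na2O (M=61.979): mol = 0.09971; Na = 0.19942, O = 0.09971.
CaO (M=56.077): mol = 0.17048; Ca = 0.17048, O = 0.17048.
Al2O3 (M=101.961): mol = 0.26971; Al = 0.53942, O = 0.80913.
SiO2 (M=60.083): mol = 0.93937; Si = 0.93937, O = 1.87874.
ΣO = 2.95806; factor = 8/ΣO = 2.70448.
Al apfu = 0.53942 × 2.70448 = 1.459.

1.459 Al apfu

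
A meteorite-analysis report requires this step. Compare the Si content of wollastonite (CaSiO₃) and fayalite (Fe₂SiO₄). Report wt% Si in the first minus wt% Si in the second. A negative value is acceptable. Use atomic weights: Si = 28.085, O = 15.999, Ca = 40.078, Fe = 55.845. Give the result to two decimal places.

10.40 percentage points

First mineral: 28.085 g Si in 116.160 g formula = 24.18 wt% Si.
Second mineral: 28.085 g Si in 203.771 g formula = 13.78 wt% Si.
24.18% − 13.78% gives a difference of 10.40 percentage points.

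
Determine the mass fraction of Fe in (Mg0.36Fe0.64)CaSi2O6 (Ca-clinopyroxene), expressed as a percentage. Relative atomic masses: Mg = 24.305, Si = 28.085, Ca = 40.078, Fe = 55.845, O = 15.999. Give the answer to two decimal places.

15.10 weight percent

Molar mass of (Mg0.36Fe0.64)CaSi2O6: 0.36*24.305 + 0.64*55.845 + 1*40.078 + 2*28.085 + 6*15.999 = 236.733 g/mol.
Mass of Fe per formula unit: 0.64 × 55.845 = 35.741 g.
Weight fraction Fe = 35.741 / 236.733 = 0.1510.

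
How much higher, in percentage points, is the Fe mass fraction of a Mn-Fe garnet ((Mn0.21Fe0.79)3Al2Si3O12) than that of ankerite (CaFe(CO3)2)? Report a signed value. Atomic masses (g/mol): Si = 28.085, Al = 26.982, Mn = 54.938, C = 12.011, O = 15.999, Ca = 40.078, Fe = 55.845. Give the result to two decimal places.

0.76 percentage points

Fe in (Mn0.21Fe0.79)3Al2Si3O12: molar mass 497.171 g/mol; 2.37×55.845 = 132.353 g → 26.62 wt%.
Fe in CaFe(CO3)2: molar mass 215.939 g/mol; 1×55.845 = 55.845 g → 25.86 wt%.
Difference = 26.62 − 25.86 = 0.76 percentage points.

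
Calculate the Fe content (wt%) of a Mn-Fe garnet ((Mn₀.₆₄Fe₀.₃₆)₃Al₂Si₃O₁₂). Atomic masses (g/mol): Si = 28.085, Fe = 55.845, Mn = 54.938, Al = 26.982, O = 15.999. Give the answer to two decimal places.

M((Mn₀.₆₄Fe₀.₃₆)₃Al₂Si₃O₁₂) = 496.001 g/mol.
Fe contributes 1.08 × 55.845 = 60.313 g per mole.
60.313/496.001 = 0.1216 → 12.16%.

12.16 wt%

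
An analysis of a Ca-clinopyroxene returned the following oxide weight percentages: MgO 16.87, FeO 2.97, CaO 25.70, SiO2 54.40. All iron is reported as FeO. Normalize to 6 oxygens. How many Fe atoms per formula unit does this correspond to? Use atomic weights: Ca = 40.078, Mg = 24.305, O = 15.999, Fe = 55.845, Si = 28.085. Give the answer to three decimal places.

MgO (M=40.304): mol = 0.41857; Mg = 0.41857, O = 0.41857.
FeO (M=71.844): mol = 0.04134; Fe = 0.04134, O = 0.04134.
CaO (M=56.077): mol = 0.45830; Ca = 0.45830, O = 0.45830.
SiO2 (M=60.083): mol = 0.90541; Si = 0.90541, O = 1.81082.
ΣO = 2.72903; factor = 6/ΣO = 2.19858.
Fe apfu = 0.04134 × 2.19858 = 0.091.

0.091 Fe apfu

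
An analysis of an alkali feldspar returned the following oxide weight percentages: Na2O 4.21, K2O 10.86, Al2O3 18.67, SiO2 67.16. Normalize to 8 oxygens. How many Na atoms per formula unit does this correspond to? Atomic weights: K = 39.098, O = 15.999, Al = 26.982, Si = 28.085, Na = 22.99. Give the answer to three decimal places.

Na2O (M=61.979): mol = 0.06793; Na = 0.13586, O = 0.06793.
K2O (M=94.195): mol = 0.11529; K = 0.23058, O = 0.11529.
Al2O3 (M=101.961): mol = 0.18311; Al = 0.36622, O = 0.54933.
SiO2 (M=60.083): mol = 1.11779; Si = 1.11779, O = 2.23558.
ΣO = 2.96813; factor = 8/ΣO = 2.69530.
Na apfu = 0.13586 × 2.69530 = 0.366.

0.366 Na apfu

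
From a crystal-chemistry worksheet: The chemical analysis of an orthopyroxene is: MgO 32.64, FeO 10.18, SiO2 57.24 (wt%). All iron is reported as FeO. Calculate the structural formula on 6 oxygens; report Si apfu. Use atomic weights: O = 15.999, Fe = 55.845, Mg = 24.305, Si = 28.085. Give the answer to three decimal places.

2.001 Si apfu

MgO: 32.64/40.304 = 0.80985 mol → 0.80985 mol Mg, 0.80985 mol O.
FeO: 10.18/71.844 = 0.14170 mol → 0.14170 mol Fe, 0.14170 mol O.
SiO2: 57.24/60.083 = 0.95268 mol → 0.95268 mol Si, 1.90536 mol O.
Total oxygen = 2.85691 mol. Normalization factor = 6/2.85691 = 2.10017.
Si per 6 O = 0.95268 × 2.10017 = 2.001.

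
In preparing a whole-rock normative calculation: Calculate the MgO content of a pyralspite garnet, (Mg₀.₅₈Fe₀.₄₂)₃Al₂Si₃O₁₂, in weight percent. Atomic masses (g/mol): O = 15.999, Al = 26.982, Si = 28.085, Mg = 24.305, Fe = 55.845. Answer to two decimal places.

15.84 wt%

M((Mg₀.₅₈Fe₀.₄₂)₃Al₂Si₃O₁₂) = 442.862 g/mol; M(MgO) = 40.304 g/mol.
Moles MgO per formula unit = 1.74 Mg ÷ 1 = 1.7400.
MgO fraction = (1.7400 × 40.304) / 442.862 = 70.129/442.862 = 0.1584.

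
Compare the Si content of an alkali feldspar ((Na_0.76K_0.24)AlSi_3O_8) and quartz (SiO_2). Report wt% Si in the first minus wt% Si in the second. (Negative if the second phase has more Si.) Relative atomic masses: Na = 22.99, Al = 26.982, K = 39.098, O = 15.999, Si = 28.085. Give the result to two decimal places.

-15.08 percentage points

First mineral: 84.255 g Si in 266.085 g formula = 31.66 wt% Si.
Second mineral: 28.085 g Si in 60.083 g formula = 46.74 wt% Si.
31.66% − 46.74% gives a difference of -15.08 percentage points.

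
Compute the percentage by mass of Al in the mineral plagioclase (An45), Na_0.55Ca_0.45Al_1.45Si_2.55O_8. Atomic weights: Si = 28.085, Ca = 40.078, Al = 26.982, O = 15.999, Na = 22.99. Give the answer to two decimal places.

Formula mass = 0.55×22.99 + 0.45×40.078 + 1.45×26.982 + 2.55×28.085 + 8×15.999 = 269.412 g/mol, of which 39.124 g is Al.
So Al makes up 39.124/269.412 = 0.1452 of the mass, i.e. 14.52%.

14.52 wt%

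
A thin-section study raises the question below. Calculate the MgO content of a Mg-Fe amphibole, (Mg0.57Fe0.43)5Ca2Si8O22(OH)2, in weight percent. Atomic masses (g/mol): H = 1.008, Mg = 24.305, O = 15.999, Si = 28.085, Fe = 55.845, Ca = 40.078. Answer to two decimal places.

13.05 wt%

Formula mass = 880.164 g/mol.
2.85 Mg → 2.8500 mol MgO per formula unit; M(MgO) = 40.304, so MgO mass = 114.866 g.
114.866/880.164 × 100 = 13.05 wt%.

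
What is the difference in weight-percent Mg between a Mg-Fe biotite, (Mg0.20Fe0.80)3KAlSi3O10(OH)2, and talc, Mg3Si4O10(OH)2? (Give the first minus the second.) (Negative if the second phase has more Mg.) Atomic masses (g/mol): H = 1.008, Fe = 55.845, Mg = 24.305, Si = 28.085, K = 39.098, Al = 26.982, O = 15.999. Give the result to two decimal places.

-16.27 percentage points

Mg in (Mg0.20Fe0.80)3KAlSi3O10(OH)2: molar mass 492.950 g/mol; 0.60×24.305 = 14.583 g → 2.96 wt%.
Mg in Mg3Si4O10(OH)2: molar mass 379.259 g/mol; 3×24.305 = 72.915 g → 19.23 wt%.
Difference = 2.96 − 19.23 = -16.27 percentage points.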